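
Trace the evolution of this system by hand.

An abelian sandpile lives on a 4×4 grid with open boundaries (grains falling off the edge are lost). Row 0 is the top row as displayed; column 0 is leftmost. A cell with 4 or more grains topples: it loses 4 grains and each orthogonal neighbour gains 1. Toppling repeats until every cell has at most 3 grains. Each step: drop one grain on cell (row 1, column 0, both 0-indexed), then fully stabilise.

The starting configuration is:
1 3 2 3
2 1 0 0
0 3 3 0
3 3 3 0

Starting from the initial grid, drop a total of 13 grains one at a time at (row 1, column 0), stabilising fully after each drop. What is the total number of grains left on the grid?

k=0  1 3 2 3
2 1 0 0
0 3 3 0
3 3 3 0
k=1  1 3 2 3
3 1 0 0
0 3 3 0
3 3 3 0
k=2  2 3 2 3
0 2 0 0
1 3 3 0
3 3 3 0
k=3  2 3 2 3
1 2 0 0
1 3 3 0
3 3 3 0
k=4  2 3 2 3
2 2 0 0
1 3 3 0
3 3 3 0
k=5  2 3 2 3
3 2 0 0
1 3 3 0
3 3 3 0
k=6  3 3 2 3
0 3 0 0
2 3 3 0
3 3 3 0
k=7  3 3 2 3
1 3 0 0
2 3 3 0
3 3 3 0
k=8  3 3 2 3
2 3 0 0
2 3 3 0
3 3 3 0
k=9  3 3 2 3
3 3 0 0
2 3 3 0
3 3 3 0
k=10  1 1 3 3
3 2 2 0
1 3 1 1
1 2 1 1
k=11  2 1 3 3
0 3 2 0
2 3 1 1
1 2 1 1
k=12  2 1 3 3
1 3 2 0
2 3 1 1
1 2 1 1
k=13  2 1 3 3
2 3 2 0
2 3 1 1
1 2 1 1

28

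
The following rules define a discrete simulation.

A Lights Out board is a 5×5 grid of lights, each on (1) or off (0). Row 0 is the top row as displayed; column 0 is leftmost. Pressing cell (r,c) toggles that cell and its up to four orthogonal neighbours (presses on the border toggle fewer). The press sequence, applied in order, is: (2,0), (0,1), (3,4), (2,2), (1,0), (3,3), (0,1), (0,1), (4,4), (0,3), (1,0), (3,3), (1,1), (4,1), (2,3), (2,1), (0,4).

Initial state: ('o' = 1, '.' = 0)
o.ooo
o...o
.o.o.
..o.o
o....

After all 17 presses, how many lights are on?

13

0) o.ooo
o...o
.o.o.
..o.o
o....
1) o.ooo
....o
o..o.
o.o.o
o....
2) .o.oo
.o..o
o..o.
o.o.o
o....
3) .o.oo
.o..o
o..oo
o.oo.
o...o
4) .o.oo
.oo.o
ooo.o
o..o.
o...o
5) oo.oo
o.o.o
.oo.o
o..o.
o...o
6) oo.oo
o.o.o
.oooo
o.o.o
o..oo
7) ..ooo
ooo.o
.oooo
o.o.o
o..oo
8) oo.oo
o.o.o
.oooo
o.o.o
o..oo
9) oo.oo
o.o.o
.oooo
o.o..
o....
10) ooo..
o.ooo
.oooo
o.o..
o....
11) .oo..
.oooo
ooooo
o.o..
o....
12) .oo..
.oooo
ooo.o
o..oo
o..o.
13) ..o..
o..oo
o.o.o
o..oo
o..o.
14) ..o..
o..oo
o.o.o
oo.oo
.ooo.
15) ..o..
o...o
o..o.
oo..o
.ooo.
16) ..o..
oo..o
.ooo.
o...o
.ooo.
17) ..ooo
oo...
.ooo.
o...o
.ooo.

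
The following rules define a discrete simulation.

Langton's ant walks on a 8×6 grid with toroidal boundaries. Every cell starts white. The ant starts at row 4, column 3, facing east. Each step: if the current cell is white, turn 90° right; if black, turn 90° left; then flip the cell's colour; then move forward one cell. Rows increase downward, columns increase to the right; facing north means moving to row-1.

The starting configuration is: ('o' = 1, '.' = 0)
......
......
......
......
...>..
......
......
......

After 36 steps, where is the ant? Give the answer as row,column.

step 0: ......
......
......
......
...>..
......
......
......
step 1: ......
......
......
......
...o..
...v..
......
......
step 2: ......
......
......
......
...o..
..<o..
......
......
step 3: ......
......
......
......
..^o..
..oo..
......
......
step 4: ......
......
......
......
..o>..
..oo..
......
......
step 5: ......
......
......
...^..
..o...
..oo..
......
......
step 6: ......
......
......
...o>.
..o...
..oo..
......
......
step 7: ......
......
......
...oo.
..o.v.
..oo..
......
......
step 8: ......
......
......
...oo.
..o<o.
..oo..
......
......
step 9: ......
......
......
...^o.
..ooo.
..oo..
......
......
step 10: ......
......
......
..<.o.
..ooo.
..oo..
......
......
step 11: ......
......
..^...
..o.o.
..ooo.
..oo..
......
......
step 12: ......
......
..o>..
..o.o.
..ooo.
..oo..
......
......
step 13: ......
......
..oo..
..ovo.
..ooo.
..oo..
......
......
step 14: ......
......
..oo..
..<oo.
..ooo.
..oo..
......
......
step 15: ......
......
..oo..
...oo.
..voo.
..oo..
......
......
step 16: ......
......
..oo..
...oo.
...>o.
..oo..
......
......
step 17: ......
......
..oo..
...^o.
....o.
..oo..
......
......
step 18: ......
......
..oo..
..<.o.
....o.
..oo..
......
......
step 19: ......
......
..^o..
..o.o.
....o.
..oo..
......
......
step 20: ......
......
.<.o..
..o.o.
....o.
..oo..
......
......
step 21: ......
.^....
.o.o..
..o.o.
....o.
..oo..
......
......
step 22: ......
.o>...
.o.o..
..o.o.
....o.
..oo..
......
......
step 23: ......
.oo...
.ovo..
..o.o.
....o.
..oo..
......
......
step 24: ......
.oo...
.<oo..
..o.o.
....o.
..oo..
......
......
step 25: ......
.oo...
..oo..
.vo.o.
....o.
..oo..
......
......
step 26: ......
.oo...
..oo..
<oo.o.
....o.
..oo..
......
......
step 27: ......
.oo...
^.oo..
ooo.o.
....o.
..oo..
......
......
step 28: ......
.oo...
o>oo..
ooo.o.
....o.
..oo..
......
......
step 29: ......
.oo...
oooo..
ovo.o.
....o.
..oo..
......
......
step 30: ......
.oo...
oooo..
o.>.o.
....o.
..oo..
......
......
step 31: ......
.oo...
oo^o..
o...o.
....o.
..oo..
......
......
step 32: ......
.oo...
o<.o..
o...o.
....o.
..oo..
......
......
step 33: ......
.oo...
o..o..
ov..o.
....o.
..oo..
......
......
step 34: ......
.oo...
o..o..
<o..o.
....o.
..oo..
......
......
step 35: ......
.oo...
o..o..
.o..o.
v...o.
..oo..
......
......
step 36: ......
.oo...
o..o..
.o..o.
o...o<
..oo..
......
......

4,5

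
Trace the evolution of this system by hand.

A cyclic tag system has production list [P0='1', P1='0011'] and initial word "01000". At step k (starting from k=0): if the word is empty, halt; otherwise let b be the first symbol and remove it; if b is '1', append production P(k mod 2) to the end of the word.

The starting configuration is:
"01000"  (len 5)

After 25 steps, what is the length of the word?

13

k=0  "01000"  (len 5)
k=1  "1000"  (len 4)
k=2  "0000011"  (len 7)
k=3  "000011"  (len 6)
k=4  "00011"  (len 5)
k=5  "0011"  (len 4)
k=6  "011"  (len 3)
k=7  "11"  (len 2)
k=8  "10011"  (len 5)
k=9  "00111"  (len 5)
k=10  "0111"  (len 4)
k=11  "111"  (len 3)
k=12  "110011"  (len 6)
k=13  "100111"  (len 6)
k=14  "001110011"  (len 9)
k=15  "01110011"  (len 8)
k=16  "1110011"  (len 7)
k=17  "1100111"  (len 7)
k=18  "1001110011"  (len 10)
k=19  "0011100111"  (len 10)
k=20  "011100111"  (len 9)
k=21  "11100111"  (len 8)
k=22  "11001110011"  (len 11)
k=23  "10011100111"  (len 11)
k=24  "00111001110011"  (len 14)
k=25  "0111001110011"  (len 13)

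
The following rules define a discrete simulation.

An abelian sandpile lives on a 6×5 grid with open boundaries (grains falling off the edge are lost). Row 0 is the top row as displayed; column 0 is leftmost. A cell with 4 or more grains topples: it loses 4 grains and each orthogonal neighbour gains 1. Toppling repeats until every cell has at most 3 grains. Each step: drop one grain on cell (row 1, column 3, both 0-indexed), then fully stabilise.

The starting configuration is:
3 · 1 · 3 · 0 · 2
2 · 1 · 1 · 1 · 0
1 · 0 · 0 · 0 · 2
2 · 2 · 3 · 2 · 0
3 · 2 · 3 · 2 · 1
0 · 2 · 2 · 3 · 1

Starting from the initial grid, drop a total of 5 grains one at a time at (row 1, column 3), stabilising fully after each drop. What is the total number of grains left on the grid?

t=0: 3 · 1 · 3 · 0 · 2
2 · 1 · 1 · 1 · 0
1 · 0 · 0 · 0 · 2
2 · 2 · 3 · 2 · 0
3 · 2 · 3 · 2 · 1
0 · 2 · 2 · 3 · 1
t=1: 3 · 1 · 3 · 0 · 2
2 · 1 · 1 · 2 · 0
1 · 0 · 0 · 0 · 2
2 · 2 · 3 · 2 · 0
3 · 2 · 3 · 2 · 1
0 · 2 · 2 · 3 · 1
t=2: 3 · 1 · 3 · 0 · 2
2 · 1 · 1 · 3 · 0
1 · 0 · 0 · 0 · 2
2 · 2 · 3 · 2 · 0
3 · 2 · 3 · 2 · 1
0 · 2 · 2 · 3 · 1
t=3: 3 · 1 · 3 · 1 · 2
2 · 1 · 2 · 0 · 1
1 · 0 · 0 · 1 · 2
2 · 2 · 3 · 2 · 0
3 · 2 · 3 · 2 · 1
0 · 2 · 2 · 3 · 1
t=4: 3 · 1 · 3 · 1 · 2
2 · 1 · 2 · 1 · 1
1 · 0 · 0 · 1 · 2
2 · 2 · 3 · 2 · 0
3 · 2 · 3 · 2 · 1
0 · 2 · 2 · 3 · 1
t=5: 3 · 1 · 3 · 1 · 2
2 · 1 · 2 · 2 · 1
1 · 0 · 0 · 1 · 2
2 · 2 · 3 · 2 · 0
3 · 2 · 3 · 2 · 1
0 · 2 · 2 · 3 · 1

50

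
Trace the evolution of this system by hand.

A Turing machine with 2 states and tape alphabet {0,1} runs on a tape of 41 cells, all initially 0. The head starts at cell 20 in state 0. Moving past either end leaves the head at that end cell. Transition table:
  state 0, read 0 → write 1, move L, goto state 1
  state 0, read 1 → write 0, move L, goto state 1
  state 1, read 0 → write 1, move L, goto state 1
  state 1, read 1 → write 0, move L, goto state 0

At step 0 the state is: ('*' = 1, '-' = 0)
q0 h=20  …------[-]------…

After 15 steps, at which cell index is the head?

0) q0 h=20  …------[-]------…
1) q1 h=19  …------[-]*-----…
2) q1 h=18  …------[-]**----…
3) q1 h=17  …------[-]***---…
4) q1 h=16  …------[-]****--…
5) q1 h=15  …------[-]*****-…
6) q1 h=14  …------[-]******…
7) q1 h=13  …------[-]******…
8) q1 h=12  …------[-]******…
9) q1 h=11  …------[-]******…
10) q1 h=10  …------[-]******…
11) q1 h= 9  …------[-]******…
12) q1 h= 8  …------[-]******…
13) q1 h= 7  …------[-]******…
14) q1 h= 6  |------[-]******…
15) q1 h= 5  |-----[-]******…

5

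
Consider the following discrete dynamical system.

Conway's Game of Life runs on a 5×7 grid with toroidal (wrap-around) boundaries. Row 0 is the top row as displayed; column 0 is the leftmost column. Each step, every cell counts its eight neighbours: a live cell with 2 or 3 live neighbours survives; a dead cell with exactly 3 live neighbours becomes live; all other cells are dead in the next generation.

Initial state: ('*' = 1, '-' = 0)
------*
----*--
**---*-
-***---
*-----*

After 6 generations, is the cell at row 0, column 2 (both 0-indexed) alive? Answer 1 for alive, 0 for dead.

0) ------*
----*--
**---*-
-***---
*-----*
1) *----**
*----**
**-**--
--*----
***---*
2) -------
-------
******-
------*
--*--*-
3) -------
-****--
*******
*-----*
-------
4) --**---
------*
-------
--***--
-------
5) -------
-------
---*---
---*---
----*--
6) -------
-------
-------
---**--
-------

0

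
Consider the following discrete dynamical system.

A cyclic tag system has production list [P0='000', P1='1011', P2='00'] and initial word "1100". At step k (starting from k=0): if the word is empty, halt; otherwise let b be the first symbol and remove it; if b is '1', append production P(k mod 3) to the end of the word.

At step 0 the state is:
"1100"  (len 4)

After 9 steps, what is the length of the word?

6

k=0  "1100"  (len 4)
k=1  "100000"  (len 6)
k=2  "000001011"  (len 9)
k=3  "00001011"  (len 8)
k=4  "0001011"  (len 7)
k=5  "001011"  (len 6)
k=6  "01011"  (len 5)
k=7  "1011"  (len 4)
k=8  "0111011"  (len 7)
k=9  "111011"  (len 6)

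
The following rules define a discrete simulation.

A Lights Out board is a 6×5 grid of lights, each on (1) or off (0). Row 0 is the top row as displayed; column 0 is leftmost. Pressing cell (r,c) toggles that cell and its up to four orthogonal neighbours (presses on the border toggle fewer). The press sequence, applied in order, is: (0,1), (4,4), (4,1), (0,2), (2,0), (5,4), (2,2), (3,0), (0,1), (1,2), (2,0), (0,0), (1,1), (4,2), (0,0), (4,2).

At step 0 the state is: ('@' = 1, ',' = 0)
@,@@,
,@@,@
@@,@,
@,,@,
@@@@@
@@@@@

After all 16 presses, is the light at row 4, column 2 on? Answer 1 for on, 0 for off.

0

[0] @,@@,
,@@,@
@@,@,
@,,@,
@@@@@
@@@@@
[1] ,@,@,
,,@,@
@@,@,
@,,@,
@@@@@
@@@@@
[2] ,@,@,
,,@,@
@@,@,
@,,@@
@@@,,
@@@@,
[3] ,@,@,
,,@,@
@@,@,
@@,@@
,,,,,
@,@@,
[4] ,,@,,
,,,,@
@@,@,
@@,@@
,,,,,
@,@@,
[5] ,,@,,
@,,,@
,,,@,
,@,@@
,,,,,
@,@@,
[6] ,,@,,
@,,,@
,,,@,
,@,@@
,,,,@
@,@,@
[7] ,,@,,
@,@,@
,@@,,
,@@@@
,,,,@
@,@,@
[8] ,,@,,
@,@,@
@@@,,
@,@@@
@,,,@
@,@,@
[9] @@,,,
@@@,@
@@@,,
@,@@@
@,,,@
@,@,@
[10] @@@,,
@,,@@
@@,,,
@,@@@
@,,,@
@,@,@
[11] @@@,,
,,,@@
,,,,,
,,@@@
@,,,@
@,@,@
[12] ,,@,,
@,,@@
,,,,,
,,@@@
@,,,@
@,@,@
[13] ,@@,,
,@@@@
,@,,,
,,@@@
@,,,@
@,@,@
[14] ,@@,,
,@@@@
,@,,,
,,,@@
@@@@@
@,,,@
[15] @,@,,
@@@@@
,@,,,
,,,@@
@@@@@
@,,,@
[16] @,@,,
@@@@@
,@,,,
,,@@@
@,,,@
@,@,@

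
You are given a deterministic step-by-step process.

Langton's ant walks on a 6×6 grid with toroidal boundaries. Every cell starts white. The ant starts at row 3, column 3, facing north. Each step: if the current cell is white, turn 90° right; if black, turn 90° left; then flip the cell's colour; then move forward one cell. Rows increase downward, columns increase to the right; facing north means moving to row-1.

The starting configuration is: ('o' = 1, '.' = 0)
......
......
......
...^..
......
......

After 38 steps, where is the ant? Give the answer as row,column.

0,2

t=0: ......
......
......
...^..
......
......
t=1: ......
......
......
...o>.
......
......
t=2: ......
......
......
...oo.
....v.
......
t=3: ......
......
......
...oo.
...<o.
......
t=4: ......
......
......
...^o.
...oo.
......
t=5: ......
......
......
..<.o.
...oo.
......
t=6: ......
......
..^...
..o.o.
...oo.
......
t=7: ......
......
..o>..
..o.o.
...oo.
......
t=8: ......
......
..oo..
..ovo.
...oo.
......
t=9: ......
......
..oo..
..<oo.
...oo.
......
t=10: ......
......
..oo..
...oo.
..voo.
......
t=11: ......
......
..oo..
...oo.
.<ooo.
......
t=12: ......
......
..oo..
.^.oo.
.oooo.
......
t=13: ......
......
..oo..
.o>oo.
.oooo.
......
t=14: ......
......
..oo..
.oooo.
.ovoo.
......
t=15: ......
......
..oo..
.oooo.
.o.>o.
......
t=16: ......
......
..oo..
.oo^o.
.o..o.
......
t=17: ......
......
..oo..
.o<.o.
.o..o.
......
t=18: ......
......
..oo..
.o..o.
.ov.o.
......
t=19: ......
......
..oo..
.o..o.
.<o.o.
......
t=20: ......
......
..oo..
.o..o.
..o.o.
.v....
t=21: ......
......
..oo..
.o..o.
..o.o.
<o....
t=22: ......
......
..oo..
.o..o.
^.o.o.
oo....
t=23: ......
......
..oo..
.o..o.
o>o.o.
oo....
t=24: ......
......
..oo..
.o..o.
ooo.o.
ov....
t=25: ......
......
..oo..
.o..o.
ooo.o.
o.>...
t=26: ..v...
......
..oo..
.o..o.
ooo.o.
o.o...
t=27: .<o...
......
..oo..
.o..o.
ooo.o.
o.o...
t=28: .oo...
......
..oo..
.o..o.
ooo.o.
o^o...
t=29: .oo...
......
..oo..
.o..o.
ooo.o.
oo>...
t=30: .oo...
......
..oo..
.o..o.
oo^.o.
oo....
t=31: .oo...
......
..oo..
.o..o.
o<..o.
oo....
t=32: .oo...
......
..oo..
.o..o.
o...o.
ov....
t=33: .oo...
......
..oo..
.o..o.
o...o.
o.>...
t=34: .ov...
......
..oo..
.o..o.
o...o.
o.o...
t=35: .o.>..
......
..oo..
.o..o.
o...o.
o.o...
t=36: .o.o..
...v..
..oo..
.o..o.
o...o.
o.o...
t=37: .o.o..
..<o..
..oo..
.o..o.
o...o.
o.o...
t=38: .o^o..
..oo..
..oo..
.o..o.
o...o.
o.o...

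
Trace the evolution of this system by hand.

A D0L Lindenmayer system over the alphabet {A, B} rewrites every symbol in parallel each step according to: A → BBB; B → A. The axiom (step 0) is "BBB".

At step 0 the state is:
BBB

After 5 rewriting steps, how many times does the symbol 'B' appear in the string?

0

0) BBB
1) AAA
2) BBBBBBBBB
3) AAAAAAAAA
4) BBBBBBBBBBBBBBBBBBBBBBBBBBB
5) AAAAAAAAAAAAAAAAAAAAAAAAAAA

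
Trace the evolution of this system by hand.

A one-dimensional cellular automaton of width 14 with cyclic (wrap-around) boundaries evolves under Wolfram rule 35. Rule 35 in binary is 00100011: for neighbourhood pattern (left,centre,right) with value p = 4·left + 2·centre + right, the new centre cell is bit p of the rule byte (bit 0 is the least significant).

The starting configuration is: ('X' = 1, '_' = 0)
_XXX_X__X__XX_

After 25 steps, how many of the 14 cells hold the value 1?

4

gen 0: _XXX_X__X__XX_
gen 1: X___X__X__X___
gen 2: __XX__X__X__XX
gen 3: _X___X__X__X__
gen 4: X__XX__X__X__X
gen 5: __X___X__X__X_
gen 6: XX__XX__X__X__
gen 7: ___X___X__X__X
gen 8: _XX__XX__X__X_
gen 9: X___X___X__X__
gen 10: __XX__XX__X__X
gen 11: _X___X___X__X_
gen 12: X__XX__XX__X__
gen 13: __X___X___X__X
gen 14: _X__XX__XX__X_
gen 15: X__X___X___X__
gen 16: __X__XX__XX__X
gen 17: _X__X___X___X_
gen 18: X__X__XX__XX__
gen 19: __X__X___X___X
gen 20: _X__X__XX__XX_
gen 21: X__X__X___X___
gen 22: __X__X__XX__XX
gen 23: _X__X__X___X__
gen 24: X__X__X__XX__X
gen 25: __X__X__X___X_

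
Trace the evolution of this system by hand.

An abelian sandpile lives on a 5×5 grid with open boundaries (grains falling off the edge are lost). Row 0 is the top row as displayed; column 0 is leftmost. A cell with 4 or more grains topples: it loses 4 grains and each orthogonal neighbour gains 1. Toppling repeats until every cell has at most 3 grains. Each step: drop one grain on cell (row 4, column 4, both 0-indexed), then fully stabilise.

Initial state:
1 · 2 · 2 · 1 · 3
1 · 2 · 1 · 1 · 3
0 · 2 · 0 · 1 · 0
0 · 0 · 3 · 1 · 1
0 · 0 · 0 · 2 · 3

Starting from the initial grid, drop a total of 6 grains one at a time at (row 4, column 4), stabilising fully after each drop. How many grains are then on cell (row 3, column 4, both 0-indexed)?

3

0) 1 · 2 · 2 · 1 · 3
1 · 2 · 1 · 1 · 3
0 · 2 · 0 · 1 · 0
0 · 0 · 3 · 1 · 1
0 · 0 · 0 · 2 · 3
1) 1 · 2 · 2 · 1 · 3
1 · 2 · 1 · 1 · 3
0 · 2 · 0 · 1 · 0
0 · 0 · 3 · 1 · 2
0 · 0 · 0 · 3 · 0
2) 1 · 2 · 2 · 1 · 3
1 · 2 · 1 · 1 · 3
0 · 2 · 0 · 1 · 0
0 · 0 · 3 · 1 · 2
0 · 0 · 0 · 3 · 1
3) 1 · 2 · 2 · 1 · 3
1 · 2 · 1 · 1 · 3
0 · 2 · 0 · 1 · 0
0 · 0 · 3 · 1 · 2
0 · 0 · 0 · 3 · 2
4) 1 · 2 · 2 · 1 · 3
1 · 2 · 1 · 1 · 3
0 · 2 · 0 · 1 · 0
0 · 0 · 3 · 1 · 2
0 · 0 · 0 · 3 · 3
5) 1 · 2 · 2 · 1 · 3
1 · 2 · 1 · 1 · 3
0 · 2 · 0 · 1 · 0
0 · 0 · 3 · 2 · 3
0 · 0 · 1 · 0 · 1
6) 1 · 2 · 2 · 1 · 3
1 · 2 · 1 · 1 · 3
0 · 2 · 0 · 1 · 0
0 · 0 · 3 · 2 · 3
0 · 0 · 1 · 0 · 2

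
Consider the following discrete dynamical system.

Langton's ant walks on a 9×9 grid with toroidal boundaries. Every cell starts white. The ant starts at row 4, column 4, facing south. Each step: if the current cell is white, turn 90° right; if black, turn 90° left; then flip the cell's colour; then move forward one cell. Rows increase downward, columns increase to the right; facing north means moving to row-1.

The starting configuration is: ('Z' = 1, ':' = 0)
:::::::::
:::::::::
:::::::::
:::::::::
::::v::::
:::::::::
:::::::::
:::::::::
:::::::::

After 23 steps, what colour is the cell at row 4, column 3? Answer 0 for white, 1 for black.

1

step 0: :::::::::
:::::::::
:::::::::
:::::::::
::::v::::
:::::::::
:::::::::
:::::::::
:::::::::
step 1: :::::::::
:::::::::
:::::::::
:::::::::
:::<Z::::
:::::::::
:::::::::
:::::::::
:::::::::
step 2: :::::::::
:::::::::
:::::::::
:::^:::::
:::ZZ::::
:::::::::
:::::::::
:::::::::
:::::::::
step 3: :::::::::
:::::::::
:::::::::
:::Z>::::
:::ZZ::::
:::::::::
:::::::::
:::::::::
:::::::::
step 4: :::::::::
:::::::::
:::::::::
:::ZZ::::
:::Zv::::
:::::::::
:::::::::
:::::::::
:::::::::
step 5: :::::::::
:::::::::
:::::::::
:::ZZ::::
:::Z:>:::
:::::::::
:::::::::
:::::::::
:::::::::
step 6: :::::::::
:::::::::
:::::::::
:::ZZ::::
:::Z:Z:::
:::::v:::
:::::::::
:::::::::
:::::::::
step 7: :::::::::
:::::::::
:::::::::
:::ZZ::::
:::Z:Z:::
::::<Z:::
:::::::::
:::::::::
:::::::::
step 8: :::::::::
:::::::::
:::::::::
:::ZZ::::
:::Z^Z:::
::::ZZ:::
:::::::::
:::::::::
:::::::::
step 9: :::::::::
:::::::::
:::::::::
:::ZZ::::
:::ZZ>:::
::::ZZ:::
:::::::::
:::::::::
:::::::::
step 10: :::::::::
:::::::::
:::::::::
:::ZZ^:::
:::ZZ::::
::::ZZ:::
:::::::::
:::::::::
:::::::::
step 11: :::::::::
:::::::::
:::::::::
:::ZZZ>::
:::ZZ::::
::::ZZ:::
:::::::::
:::::::::
:::::::::
step 12: :::::::::
:::::::::
:::::::::
:::ZZZZ::
:::ZZ:v::
::::ZZ:::
:::::::::
:::::::::
:::::::::
step 13: :::::::::
:::::::::
:::::::::
:::ZZZZ::
:::ZZ<Z::
::::ZZ:::
:::::::::
:::::::::
:::::::::
step 14: :::::::::
:::::::::
:::::::::
:::ZZ^Z::
:::ZZZZ::
::::ZZ:::
:::::::::
:::::::::
:::::::::
step 15: :::::::::
:::::::::
:::::::::
:::Z<:Z::
:::ZZZZ::
::::ZZ:::
:::::::::
:::::::::
:::::::::
step 16: :::::::::
:::::::::
:::::::::
:::Z::Z::
:::ZvZZ::
::::ZZ:::
:::::::::
:::::::::
:::::::::
step 17: :::::::::
:::::::::
:::::::::
:::Z::Z::
:::Z:>Z::
::::ZZ:::
:::::::::
:::::::::
:::::::::
step 18: :::::::::
:::::::::
:::::::::
:::Z:^Z::
:::Z::Z::
::::ZZ:::
:::::::::
:::::::::
:::::::::
step 19: :::::::::
:::::::::
:::::::::
:::Z:Z>::
:::Z::Z::
::::ZZ:::
:::::::::
:::::::::
:::::::::
step 20: :::::::::
:::::::::
::::::^::
:::Z:Z:::
:::Z::Z::
::::ZZ:::
:::::::::
:::::::::
:::::::::
step 21: :::::::::
:::::::::
::::::Z>:
:::Z:Z:::
:::Z::Z::
::::ZZ:::
:::::::::
:::::::::
:::::::::
step 22: :::::::::
:::::::::
::::::ZZ:
:::Z:Z:v:
:::Z::Z::
::::ZZ:::
:::::::::
:::::::::
:::::::::
step 23: :::::::::
:::::::::
::::::ZZ:
:::Z:Z<Z:
:::Z::Z::
::::ZZ:::
:::::::::
:::::::::
:::::::::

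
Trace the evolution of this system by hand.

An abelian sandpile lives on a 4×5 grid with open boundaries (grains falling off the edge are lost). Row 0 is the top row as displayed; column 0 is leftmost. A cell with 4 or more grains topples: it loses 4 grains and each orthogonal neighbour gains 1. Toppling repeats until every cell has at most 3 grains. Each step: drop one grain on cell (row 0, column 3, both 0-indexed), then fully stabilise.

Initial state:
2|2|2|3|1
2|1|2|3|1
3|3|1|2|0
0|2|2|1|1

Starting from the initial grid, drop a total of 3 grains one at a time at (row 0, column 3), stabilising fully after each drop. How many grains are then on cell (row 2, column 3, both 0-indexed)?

3

gen 0: 2|2|2|3|1
2|1|2|3|1
3|3|1|2|0
0|2|2|1|1
gen 1: 2|2|3|1|2
2|1|3|0|2
3|3|1|3|0
0|2|2|1|1
gen 2: 2|2|3|2|2
2|1|3|0|2
3|3|1|3|0
0|2|2|1|1
gen 3: 2|2|3|3|2
2|1|3|0|2
3|3|1|3|0
0|2|2|1|1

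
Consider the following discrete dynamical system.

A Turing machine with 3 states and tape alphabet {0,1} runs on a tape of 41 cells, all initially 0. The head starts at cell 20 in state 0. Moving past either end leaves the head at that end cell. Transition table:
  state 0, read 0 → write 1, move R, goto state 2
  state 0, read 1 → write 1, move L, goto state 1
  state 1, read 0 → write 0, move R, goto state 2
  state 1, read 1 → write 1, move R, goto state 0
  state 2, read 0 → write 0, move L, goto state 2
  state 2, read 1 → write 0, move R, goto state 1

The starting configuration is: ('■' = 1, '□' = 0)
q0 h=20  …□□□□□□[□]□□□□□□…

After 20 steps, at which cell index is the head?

6

t=0: q0 h=20  …□□□□□□[□]□□□□□□…
t=1: q2 h=21  …□□□□□■[□]□□□□□□…
t=2: q2 h=20  …□□□□□□[■]□□□□□□…
t=3: q1 h=21  …□□□□□□[□]□□□□□□…
t=4: q2 h=22  …□□□□□□[□]□□□□□□…
t=5: q2 h=21  …□□□□□□[□]□□□□□□…
t=6: q2 h=20  …□□□□□□[□]□□□□□□…
t=7: q2 h=19  …□□□□□□[□]□□□□□□…
t=8: q2 h=18  …□□□□□□[□]□□□□□□…
t=9: q2 h=17  …□□□□□□[□]□□□□□□…
t=10: q2 h=16  …□□□□□□[□]□□□□□□…
t=11: q2 h=15  …□□□□□□[□]□□□□□□…
t=12: q2 h=14  …□□□□□□[□]□□□□□□…
t=13: q2 h=13  …□□□□□□[□]□□□□□□…
t=14: q2 h=12  …□□□□□□[□]□□□□□□…
t=15: q2 h=11  …□□□□□□[□]□□□□□□…
t=16: q2 h=10  …□□□□□□[□]□□□□□□…
t=17: q2 h= 9  …□□□□□□[□]□□□□□□…
t=18: q2 h= 8  …□□□□□□[□]□□□□□□…
t=19: q2 h= 7  …□□□□□□[□]□□□□□□…
t=20: q2 h= 6  |□□□□□□[□]□□□□□□…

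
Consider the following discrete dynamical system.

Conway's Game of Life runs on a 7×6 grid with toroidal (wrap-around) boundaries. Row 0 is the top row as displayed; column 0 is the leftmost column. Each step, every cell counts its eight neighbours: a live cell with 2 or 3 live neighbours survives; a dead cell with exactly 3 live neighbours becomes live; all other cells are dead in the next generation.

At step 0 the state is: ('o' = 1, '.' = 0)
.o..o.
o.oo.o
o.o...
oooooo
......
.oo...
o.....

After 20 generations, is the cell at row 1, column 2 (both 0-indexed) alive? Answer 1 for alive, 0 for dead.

0

0) .o..o.
o.oo.o
o.o...
oooooo
......
.oo...
o.....
1) .oooo.
o.oooo
......
o.oooo
....oo
.o....
o.o...
2) ......
o....o
......
o..o..
.oo...
oo...o
o.....
3) o....o
......
o....o
.oo...
..o..o
..o..o
oo...o
4) .o...o
......
oo....
.oo..o
o.oo..
..o.oo
.o..o.
5) o.....
.o....
ooo...
...o.o
o.....
o.o.oo
.oooo.
6) o..o..
..o...
ooo...
..o..o
oo.o..
o.o.o.
..o.o.
7) .ooo..
o.oo..
o.oo..
...o.o
o..oo.
o.o.o.
..o.o.
8) ....o.
o...o.
o....o
oo...o
ooo...
..o.o.
....oo
9) ...oo.
o...o.
....o.
..o...
..oo..
o.o.o.
....oo
10) ...o..
....o.
...o.o
..o...
..o...
.oo.o.
......
11) ......
...oo.
...oo.
..oo..
..o...
.ooo..
..oo..
12) ..o.o.
...oo.
......
..o.o.
......
.o....
.o.o..
13) ..o.o.
...oo.
....o.
......
......
..o...
.o.o..
14) ..o.o.
....oo
...oo.
......
......
..o...
.o.o..
15) ..o.oo
.....o
...ooo
......
......
..o...
.o.o..
16) o.oooo
o.....
....oo
....o.
......
..o...
.o.oo.
17) o.o...
oo....
....oo
....oo
......
..oo..
oo....
18) ..o..o
oo....
....o.
....oo
...oo.
.oo...
o..o..
19) ..o..o
oo...o
o...o.
.....o
..oooo
.oo.o.
o..o..
20) ..o.oo
.o..o.
.o..o.
o.....
ooo..o
oo....
o..ooo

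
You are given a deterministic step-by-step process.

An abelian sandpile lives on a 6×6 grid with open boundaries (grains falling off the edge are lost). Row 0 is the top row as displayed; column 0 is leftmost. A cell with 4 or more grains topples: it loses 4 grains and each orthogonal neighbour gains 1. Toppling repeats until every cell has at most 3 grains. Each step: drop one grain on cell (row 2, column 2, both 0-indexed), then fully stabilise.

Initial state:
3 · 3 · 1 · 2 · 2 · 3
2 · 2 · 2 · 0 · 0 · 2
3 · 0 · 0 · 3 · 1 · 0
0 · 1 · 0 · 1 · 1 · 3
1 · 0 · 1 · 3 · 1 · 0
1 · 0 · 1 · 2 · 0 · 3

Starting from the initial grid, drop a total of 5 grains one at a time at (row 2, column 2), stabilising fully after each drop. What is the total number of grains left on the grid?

53

gen 0: 3 · 3 · 1 · 2 · 2 · 3
2 · 2 · 2 · 0 · 0 · 2
3 · 0 · 0 · 3 · 1 · 0
0 · 1 · 0 · 1 · 1 · 3
1 · 0 · 1 · 3 · 1 · 0
1 · 0 · 1 · 2 · 0 · 3
gen 1: 3 · 3 · 1 · 2 · 2 · 3
2 · 2 · 2 · 0 · 0 · 2
3 · 0 · 1 · 3 · 1 · 0
0 · 1 · 0 · 1 · 1 · 3
1 · 0 · 1 · 3 · 1 · 0
1 · 0 · 1 · 2 · 0 · 3
gen 2: 3 · 3 · 1 · 2 · 2 · 3
2 · 2 · 2 · 0 · 0 · 2
3 · 0 · 2 · 3 · 1 · 0
0 · 1 · 0 · 1 · 1 · 3
1 · 0 · 1 · 3 · 1 · 0
1 · 0 · 1 · 2 · 0 · 3
gen 3: 3 · 3 · 1 · 2 · 2 · 3
2 · 2 · 2 · 0 · 0 · 2
3 · 0 · 3 · 3 · 1 · 0
0 · 1 · 0 · 1 · 1 · 3
1 · 0 · 1 · 3 · 1 · 0
1 · 0 · 1 · 2 · 0 · 3
gen 4: 3 · 3 · 1 · 2 · 2 · 3
2 · 2 · 3 · 1 · 0 · 2
3 · 1 · 1 · 0 · 2 · 0
0 · 1 · 1 · 2 · 1 · 3
1 · 0 · 1 · 3 · 1 · 0
1 · 0 · 1 · 2 · 0 · 3
gen 5: 3 · 3 · 1 · 2 · 2 · 3
2 · 2 · 3 · 1 · 0 · 2
3 · 1 · 2 · 0 · 2 · 0
0 · 1 · 1 · 2 · 1 · 3
1 · 0 · 1 · 3 · 1 · 0
1 · 0 · 1 · 2 · 0 · 3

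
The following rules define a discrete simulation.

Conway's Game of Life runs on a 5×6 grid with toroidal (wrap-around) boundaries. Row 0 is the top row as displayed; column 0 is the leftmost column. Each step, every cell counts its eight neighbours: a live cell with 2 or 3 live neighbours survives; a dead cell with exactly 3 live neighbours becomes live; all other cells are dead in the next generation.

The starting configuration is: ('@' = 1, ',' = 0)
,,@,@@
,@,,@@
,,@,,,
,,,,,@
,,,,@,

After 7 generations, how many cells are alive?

t=0: ,,@,@@
,@,,@@
,,@,,,
,,,,,@
,,,,@,
t=1: @,,,,,
@@@,@@
@,,,@@
,,,,,,
,,,@@,
t=2: @,@,,,
,,,@@,
,,,@@,
,,,@,,
,,,,,,
t=3: ,,,@,,
,,@,@@
,,@,,,
,,,@@,
,,,,,,
t=4: ,,,@@,
,,@,@,
,,@,,@
,,,@,,
,,,@@,
t=5: ,,@,,@
,,@,@@
,,@,@,
,,@@,,
,,@,,,
t=6: ,@@,@@
,@@,@@
,@@,@@
,@@,,,
,@@,,,
t=7: ,,,,@@
,,,,,,
,,,,@@
,,,,,,
,,,,,,

4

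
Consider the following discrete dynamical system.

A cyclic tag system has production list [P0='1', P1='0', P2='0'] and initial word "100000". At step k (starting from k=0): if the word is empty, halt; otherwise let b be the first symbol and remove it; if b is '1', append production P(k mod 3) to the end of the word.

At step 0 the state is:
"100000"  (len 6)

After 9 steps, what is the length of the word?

0

gen 0: "100000"  (len 6)
gen 1: "000001"  (len 6)
gen 2: "00001"  (len 5)
gen 3: "0001"  (len 4)
gen 4: "001"  (len 3)
gen 5: "01"  (len 2)
gen 6: "1"  (len 1)
gen 7: "1"  (len 1)
gen 8: "0"  (len 1)
gen 9: (halted — word empty)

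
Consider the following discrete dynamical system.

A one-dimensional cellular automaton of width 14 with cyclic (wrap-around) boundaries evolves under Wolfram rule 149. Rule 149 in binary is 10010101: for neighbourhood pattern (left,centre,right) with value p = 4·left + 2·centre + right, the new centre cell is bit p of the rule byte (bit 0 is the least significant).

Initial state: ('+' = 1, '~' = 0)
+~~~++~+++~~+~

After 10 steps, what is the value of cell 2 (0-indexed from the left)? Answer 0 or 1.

0) +~~~++~+++~~+~
1) +++~~~~~+~+~+~
2) ~+~++++~+~+~+~
3) ~+~~++~~+~+~++
4) ~++~~~+~+~+~~~
5) ~~~++~+~+~++++
6) ++~~~~+~+~~++~
7) ~~+++~+~++~~~~
8) +~~+~~+~~~++++
9) ~+~++~+++~~+++
10) ~+~~~~~+~+~~+~

0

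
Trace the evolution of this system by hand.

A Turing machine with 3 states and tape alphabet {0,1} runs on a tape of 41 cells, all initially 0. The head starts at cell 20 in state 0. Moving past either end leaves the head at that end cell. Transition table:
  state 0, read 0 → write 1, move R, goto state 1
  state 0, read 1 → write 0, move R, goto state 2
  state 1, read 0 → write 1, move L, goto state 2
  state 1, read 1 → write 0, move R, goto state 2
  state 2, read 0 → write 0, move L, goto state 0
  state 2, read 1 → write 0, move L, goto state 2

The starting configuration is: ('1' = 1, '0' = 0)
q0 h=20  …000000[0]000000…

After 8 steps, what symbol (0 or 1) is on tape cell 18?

k=0  q0 h=20  …000000[0]000000…
k=1  q1 h=21  …000001[0]000000…
k=2  q2 h=20  …000000[1]100000…
k=3  q2 h=19  …000000[0]010000…
k=4  q0 h=18  …000000[0]001000…
k=5  q1 h=19  …000001[0]010000…
k=6  q2 h=18  …000000[1]101000…
k=7  q2 h=17  …000000[0]010100…
k=8  q0 h=16  …000000[0]001010…

0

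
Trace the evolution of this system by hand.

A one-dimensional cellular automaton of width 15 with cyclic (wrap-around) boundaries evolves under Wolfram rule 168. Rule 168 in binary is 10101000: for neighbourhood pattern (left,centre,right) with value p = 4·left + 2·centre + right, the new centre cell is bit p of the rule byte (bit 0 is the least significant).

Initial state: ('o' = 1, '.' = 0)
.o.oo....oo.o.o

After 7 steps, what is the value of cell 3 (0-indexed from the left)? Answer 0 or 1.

0

[0] .o.oo....oo.o.o
[1] o.oo.....o.o.o.
[2] .oo.......o.o.o
[3] oo.........o.o.
[4] o...........o.o
[5] .............oo
[6] .............o.
[7] ...............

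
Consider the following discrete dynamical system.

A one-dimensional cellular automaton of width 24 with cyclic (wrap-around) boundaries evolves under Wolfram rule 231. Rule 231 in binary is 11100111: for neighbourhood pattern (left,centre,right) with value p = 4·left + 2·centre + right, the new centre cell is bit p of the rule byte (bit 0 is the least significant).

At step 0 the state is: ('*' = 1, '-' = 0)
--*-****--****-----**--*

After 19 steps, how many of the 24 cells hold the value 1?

19

k=0  --*-****--****-----**--*
k=1  -***-***-*-***-****-*-**
k=2  *-***-*****-***-******-*
k=3  **-***-*****-***-******-
k=4  -**-***-*****-***-******
k=5  *-**-***-*****-***-*****
k=6  **-**-***-*****-***-****
k=7  ***-**-***-*****-***-***
k=8  ****-**-***-*****-***-**
k=9  *****-**-***-*****-***-*
k=10  ******-**-***-*****-***-
k=11  -******-**-***-*****-***
k=12  *-******-**-***-*****-**
k=13  **-******-**-***-*****-*
k=14  ***-******-**-***-*****-
k=15  -***-******-**-***-*****
k=16  *-***-******-**-***-****
k=17  **-***-******-**-***-***
k=18  ***-***-******-**-***-**
k=19  ****-***-******-**-***-*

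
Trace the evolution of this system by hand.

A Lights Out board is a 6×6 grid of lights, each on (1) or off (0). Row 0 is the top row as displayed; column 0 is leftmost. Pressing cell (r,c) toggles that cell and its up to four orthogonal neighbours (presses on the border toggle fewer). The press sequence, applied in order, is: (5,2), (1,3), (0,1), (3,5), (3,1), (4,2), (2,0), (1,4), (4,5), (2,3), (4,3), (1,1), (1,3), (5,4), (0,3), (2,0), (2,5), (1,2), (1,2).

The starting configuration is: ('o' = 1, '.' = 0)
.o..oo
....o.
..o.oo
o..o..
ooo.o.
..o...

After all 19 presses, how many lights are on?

gen 0: .o..oo
....o.
..o.oo
o..o..
ooo.o.
..o...
gen 1: .o..oo
....o.
..o.oo
o..o..
oo..o.
.o.o..
gen 2: .o.ooo
..oo..
..oooo
o..o..
oo..o.
.o.o..
gen 3: o.oooo
.ooo..
..oooo
o..o..
oo..o.
.o.o..
gen 4: o.oooo
.ooo..
..ooo.
o..ooo
oo..oo
.o.o..
gen 5: o.oooo
.ooo..
.oooo.
.ooooo
o...oo
.o.o..
gen 6: o.oooo
.ooo..
.oooo.
.o.ooo
oooooo
.ooo..
gen 7: o.oooo
oooo..
o.ooo.
oo.ooo
oooooo
.ooo..
gen 8: o.oo.o
ooo.oo
o.oo..
oo.ooo
oooooo
.ooo..
gen 9: o.oo.o
ooo.oo
o.oo..
oo.oo.
oooo..
.ooo.o
gen 10: o.oo.o
oooooo
o...o.
oo..o.
oooo..
.ooo.o
gen 11: o.oo.o
oooooo
o...o.
oo.oo.
oo..o.
.oo..o
gen 12: oooo.o
...ooo
oo..o.
oo.oo.
oo..o.
.oo..o
gen 13: ooo..o
..o..o
oo.oo.
oo.oo.
oo..o.
.oo..o
gen 14: ooo..o
..o..o
oo.oo.
oo.oo.
oo....
.oooo.
gen 15: oo.ooo
..oo.o
oo.oo.
oo.oo.
oo....
.oooo.
gen 16: oo.ooo
o.oo.o
...oo.
.o.oo.
oo....
.oooo.
gen 17: oo.ooo
o.oo..
...o.o
.o.ooo
oo....
.oooo.
gen 18: oooooo
oo....
..oo.o
.o.ooo
oo....
.oooo.
gen 19: oo.ooo
o.oo..
...o.o
.o.ooo
oo....
.oooo.

20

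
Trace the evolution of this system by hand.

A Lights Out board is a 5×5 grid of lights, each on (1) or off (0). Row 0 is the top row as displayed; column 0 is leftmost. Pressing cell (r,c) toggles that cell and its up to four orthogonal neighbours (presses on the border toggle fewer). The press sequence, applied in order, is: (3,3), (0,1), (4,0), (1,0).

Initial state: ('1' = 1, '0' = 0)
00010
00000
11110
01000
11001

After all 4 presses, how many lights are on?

13

step 0: 00010
00000
11110
01000
11001
step 1: 00010
00000
11100
01111
11011
step 2: 11110
01000
11100
01111
11011
step 3: 11110
01000
11100
11111
00011
step 4: 01110
10000
01100
11111
00011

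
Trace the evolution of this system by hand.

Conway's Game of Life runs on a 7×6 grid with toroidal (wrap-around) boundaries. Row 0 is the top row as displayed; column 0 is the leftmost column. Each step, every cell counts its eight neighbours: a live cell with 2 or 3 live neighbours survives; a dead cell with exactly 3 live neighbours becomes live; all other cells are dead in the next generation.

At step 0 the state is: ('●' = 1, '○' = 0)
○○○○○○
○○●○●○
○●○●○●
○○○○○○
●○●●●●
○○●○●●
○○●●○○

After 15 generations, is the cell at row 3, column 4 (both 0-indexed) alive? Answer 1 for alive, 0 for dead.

0

[0] ○○○○○○
○○●○●○
○●○●○●
○○○○○○
●○●●●●
○○●○●●
○○●●○○
[1] ○○●○○○
○○●●●○
○○●●●○
○●○○○○
●●●○○○
●○○○○○
○○●●●○
[2] ○●○○○○
○●○○●○
○●○○●○
●○○○○○
●○●○○○
●○○○○●
○●●●○○
[3] ●●○●○○
●●●○○○
●●○○○●
●○○○○●
●○○○○○
●○○●○●
○●●○○○
[4] ○○○●○○
○○○○○○
○○●○○○
○○○○○○
○●○○●○
●○●○○●
○○○●●●
[5] ○○○●○○
○○○○○○
○○○○○○
○○○○○○
●●○○○●
●●●○○○
●○●●○●
[6] ○○●●●○
○○○○○○
○○○○○○
●○○○○○
○○●○○●
○○○●●○
●○○●●●
[7] ○○●○○○
○○○●○○
○○○○○○
○○○○○○
○○○●●●
●○●○○○
○○○○○○
[8] ○○○○○○
○○○○○○
○○○○○○
○○○○●○
○○○●●●
○○○●●●
○●○○○○
[9] ○○○○○○
○○○○○○
○○○○○○
○○○●●●
○○○○○○
●○●●○●
○○○○●○
[10] ○○○○○○
○○○○○○
○○○○●○
○○○○●○
●○●○○○
○○○●●●
○○○●●●
[11] ○○○○●○
○○○○○○
○○○○○○
○○○●○●
○○○○○○
●○●○○○
○○○●○●
[12] ○○○○●○
○○○○○○
○○○○○○
○○○○○○
○○○○○○
○○○○○○
○○○●●●
[13] ○○○●●●
○○○○○○
○○○○○○
○○○○○○
○○○○○○
○○○○●○
○○○●●●
[14] ○○○●○●
○○○○●○
○○○○○○
○○○○○○
○○○○○○
○○○●●●
○○○○○○
[15] ○○○○●○
○○○○●○
○○○○○○
○○○○○○
○○○○●○
○○○○●○
○○○●○●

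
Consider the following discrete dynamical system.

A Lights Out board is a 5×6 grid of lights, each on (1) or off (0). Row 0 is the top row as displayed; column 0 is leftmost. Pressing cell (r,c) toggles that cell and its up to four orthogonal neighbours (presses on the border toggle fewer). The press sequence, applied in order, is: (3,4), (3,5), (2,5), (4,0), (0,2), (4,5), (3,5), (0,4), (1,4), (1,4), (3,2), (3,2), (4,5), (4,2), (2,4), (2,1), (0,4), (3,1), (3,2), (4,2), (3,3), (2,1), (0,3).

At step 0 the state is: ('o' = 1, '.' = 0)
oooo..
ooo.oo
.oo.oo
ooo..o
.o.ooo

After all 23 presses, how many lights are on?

0) oooo..
ooo.oo
.oo.oo
ooo..o
.o.ooo
1) oooo..
ooo.oo
.oo..o
ooooo.
.o.o.o
2) oooo..
ooo.oo
.oo...
oooo.o
.o.o..
3) oooo..
ooo.o.
.oo.oo
oooo..
.o.o..
4) oooo..
ooo.o.
.oo.oo
.ooo..
o..o..
5) o.....
oo..o.
.oo.oo
.ooo..
o..o..
6) o.....
oo..o.
.oo.oo
.ooo.o
o..ooo
7) o.....
oo..o.
.oo.o.
.oooo.
o..oo.
8) o..ooo
oo....
.oo.o.
.oooo.
o..oo.
9) o..o.o
oo.ooo
.oo...
.oooo.
o..oo.
10) o..ooo
oo....
.oo.o.
.oooo.
o..oo.
11) o..ooo
oo....
.o..o.
....o.
o.ooo.
12) o..ooo
oo....
.oo.o.
.oooo.
o..oo.
13) o..ooo
oo....
.oo.o.
.ooooo
o..o.o
14) o..ooo
oo....
.oo.o.
.o.ooo
ooo..o
15) o..ooo
oo..o.
.ooo.o
.o.o.o
ooo..o
16) o..ooo
o...o.
o..o.o
...o.o
ooo..o
17) o.....
o.....
o..o.o
...o.o
ooo..o
18) o.....
o.....
oo.o.o
oooo.o
o.o..o
19) o.....
o.....
oooo.o
o....o
o....o
20) o.....
o.....
oooo.o
o.o..o
oooo.o
21) o.....
o.....
ooo..o
o..ooo
ooo..o
22) o.....
oo....
.....o
oo.ooo
ooo..o
23) o.ooo.
oo.o..
.....o
oo.ooo
ooo..o

17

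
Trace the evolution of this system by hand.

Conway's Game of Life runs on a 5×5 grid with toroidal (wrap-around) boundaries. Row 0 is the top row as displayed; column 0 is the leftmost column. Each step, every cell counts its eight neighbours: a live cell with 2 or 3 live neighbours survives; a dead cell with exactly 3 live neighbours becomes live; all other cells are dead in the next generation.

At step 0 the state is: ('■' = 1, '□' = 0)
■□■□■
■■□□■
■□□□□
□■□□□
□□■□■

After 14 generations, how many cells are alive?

3

[0] ■□■□■
■■□□■
■□□□□
□■□□□
□□■□■
[1] □□■□□
□□□■□
□□□□■
■■□□□
□□■□■
[2] □□■□□
□□□■□
■□□□■
■■□■■
■□■■□
[3] □■■□■
□□□■■
□■■□□
□□□□□
■□□□□
[4] □■■□■
□□□□■
□□■■□
□■□□□
■■□□□
[5] □■■■■
■■□□■
□□■■□
■■□□□
□□□□□
[6] □■■■■
□□□□□
□□■■□
□■■□□
□□□■■
[7] ■□■□■
□■□□■
□■■■□
□■□□■
□□□□■
[8] □■□□■
□□□□■
□■□■■
□■□□■
□■□□■
[9] □□□■■
□□■□■
□□■■■
□■□□■
□■■■■
[10] □■□□□
■□■□□
□■■□■
□■□□□
□■□□□
[11] ■■■□□
■□■■□
□□■■□
□■□□□
■■■□□
[12] □□□□□
■□□□□
□□□■■
■□□■□
□□□□□
[13] □□□□□
□□□□■
■□□■□
□□□■□
□□□□□
[14] □□□□□
□□□□■
□□□■□
□□□□■
□□□□□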